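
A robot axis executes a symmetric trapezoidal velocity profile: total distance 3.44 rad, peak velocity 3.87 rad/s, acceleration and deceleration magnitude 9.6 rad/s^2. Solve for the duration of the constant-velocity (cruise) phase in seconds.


t_acc = v/a = 0.403125 s, d_acc = v^2/(2a) = 0.780047 rad each
d_cruise = 3.44 - 2*0.780047 = 1.879906 rad
t_cruise = d_cruise/v = 1.879906/3.87 = 0.4858

0.4858 s


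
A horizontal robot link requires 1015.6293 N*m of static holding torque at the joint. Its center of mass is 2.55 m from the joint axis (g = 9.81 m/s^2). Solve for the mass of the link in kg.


m = tau / (g*L) = 1015.6293 / (9.81 * 2.55) = 40.6000

40.6000 kg


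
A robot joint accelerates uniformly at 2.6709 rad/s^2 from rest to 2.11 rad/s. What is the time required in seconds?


t = delta_omega / alpha = 2.11 / 2.6709 = 0.7900

0.7900 s


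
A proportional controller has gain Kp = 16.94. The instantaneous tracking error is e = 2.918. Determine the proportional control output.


u_P = Kp * e = 16.94 * 2.918 = 49.4309

49.4309


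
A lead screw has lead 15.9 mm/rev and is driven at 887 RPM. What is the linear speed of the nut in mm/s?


v = lead * (RPM/60) = 15.9*887/60 = 235.0550

235.0550 mm/s


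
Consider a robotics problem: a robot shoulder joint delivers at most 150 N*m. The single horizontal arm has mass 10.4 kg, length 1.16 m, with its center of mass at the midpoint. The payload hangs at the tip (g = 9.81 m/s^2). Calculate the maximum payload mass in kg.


tau_arm = m_arm*g*(L/2) = 10.4*9.81*1.16/2 = 59.1739 N*m
tau_payload = tau_max - tau_arm = 150 - 59.1739 = 90.8261
m_payload = tau_payload / (g*L) = 90.8261 / (9.81*1.16) = 7.9815

7.9815 kg


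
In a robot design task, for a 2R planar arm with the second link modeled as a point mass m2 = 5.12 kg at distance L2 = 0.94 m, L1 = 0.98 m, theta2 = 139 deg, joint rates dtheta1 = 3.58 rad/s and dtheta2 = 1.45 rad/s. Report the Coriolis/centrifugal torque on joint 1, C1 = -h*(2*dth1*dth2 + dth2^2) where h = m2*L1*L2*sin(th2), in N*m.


h = m2*L1*L2*sin(th2) = 5.12*0.98*0.94*sin(139 deg) = 3.094331
C1 = -h*(2*3.58*1.45 + 1.45^2) = -3.094331*12.4845 = -38.6312

-38.6312 N*m


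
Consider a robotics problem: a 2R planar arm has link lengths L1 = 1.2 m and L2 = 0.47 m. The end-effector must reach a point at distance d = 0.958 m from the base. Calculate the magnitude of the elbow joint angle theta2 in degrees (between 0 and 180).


cos(th2) = (d^2 - L1^2 - L2^2)/(2*L1*L2) = (0.958^2 - 1.2^2 - 0.47^2)/(2*1.2*0.47) = -0.65880851
th2 = acos(-0.65880851) = 131.2091 deg

131.2091 degrees


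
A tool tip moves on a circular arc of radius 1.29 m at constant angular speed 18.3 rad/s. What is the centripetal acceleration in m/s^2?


a_c = omega^2 * r = 18.3^2 * 1.29 = 432.0081

432.0081 m/s^2


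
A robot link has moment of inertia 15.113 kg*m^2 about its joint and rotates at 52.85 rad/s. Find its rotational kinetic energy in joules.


KE = (1/2)*I*omega^2 = 0.5*15.113*52.85^2 = 21106.2302

21106.2302 J


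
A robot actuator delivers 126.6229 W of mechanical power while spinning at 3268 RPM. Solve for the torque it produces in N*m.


omega = 3268 * 2*pi/60 = 342.224160 rad/s
tau = P / omega = 126.6229 / 342.224160 = 0.3700

0.3700 N*m


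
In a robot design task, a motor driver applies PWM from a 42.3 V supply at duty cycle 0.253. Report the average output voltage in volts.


V_avg = V_supply * D = 42.3*0.253 = 10.7019

10.7019 V


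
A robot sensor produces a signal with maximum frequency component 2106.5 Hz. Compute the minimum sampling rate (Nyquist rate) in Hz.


f_s,min = 2*f_max = 2*2106.5 = 4213.0000

4213.0000 Hz


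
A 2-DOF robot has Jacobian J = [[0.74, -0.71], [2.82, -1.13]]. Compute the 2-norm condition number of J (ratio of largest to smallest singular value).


JJ^T eigenvalues: trace(JJ^T) = 10.2810, det(JJ^T) = det(J)^2 = 1.35955600
s_max^2 = (10.2810 + sqrt(100.26073700))/2 = 10.14701418
s_min^2 = (10.2810 - sqrt(100.26073700))/2 = 0.13398582
kappa = s_max/s_min = sqrt(10.14701418/0.13398582) = 8.7024

8.7024


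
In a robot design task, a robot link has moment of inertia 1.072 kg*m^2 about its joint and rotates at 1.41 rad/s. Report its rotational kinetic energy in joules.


KE = (1/2)*I*omega^2 = 0.5*1.072*1.41^2 = 1.0656

1.0656 J


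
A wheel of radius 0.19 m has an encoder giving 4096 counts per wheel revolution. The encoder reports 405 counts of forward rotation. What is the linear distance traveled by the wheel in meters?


revs = 405/4096 = 0.098877
d = revs * 2*pi*r = 0.098877 * 2*pi*0.19 = 0.1180

0.1180 m


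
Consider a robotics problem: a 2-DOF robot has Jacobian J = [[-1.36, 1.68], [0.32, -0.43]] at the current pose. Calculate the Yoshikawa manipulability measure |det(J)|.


det(J) = -1.36*-0.43 - (1.68)*(0.32) = 0.0472
|det(J)| = 0.0472

0.0472


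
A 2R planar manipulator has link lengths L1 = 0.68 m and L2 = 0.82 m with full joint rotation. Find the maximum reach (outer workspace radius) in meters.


r_max = L1 + L2 = 0.68 + 0.82 = 1.5000

1.5000 m


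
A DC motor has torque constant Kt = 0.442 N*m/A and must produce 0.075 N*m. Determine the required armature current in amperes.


I = tau / Kt = 0.075/0.442 = 0.1697

0.1697 A


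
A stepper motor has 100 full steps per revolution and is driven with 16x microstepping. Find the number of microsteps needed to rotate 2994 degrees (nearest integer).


step_size = 360/(100*16) = 360/1600 = 0.225000 deg
n = 2994/(360/1600) = 2994*1600/360 = 13306.6667 -> 13307

13307 steps


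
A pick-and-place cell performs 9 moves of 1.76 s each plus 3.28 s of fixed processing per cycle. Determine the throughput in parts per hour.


T_cycle = 9*1.76 + 3.28 = 19.1200 s
rate = 3600/T = 188.2845

188.2845 parts/hour


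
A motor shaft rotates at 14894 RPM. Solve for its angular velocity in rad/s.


omega = 14894 * 2*pi/60 = 1559.6960

1559.6960 rad/s


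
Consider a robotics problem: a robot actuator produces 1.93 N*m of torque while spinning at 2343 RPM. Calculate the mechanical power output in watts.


omega = 2343 * 2*pi/60 = 245.358386 rad/s
P = tau * omega = 1.93 * 245.358386 = 473.5417

473.5417 W


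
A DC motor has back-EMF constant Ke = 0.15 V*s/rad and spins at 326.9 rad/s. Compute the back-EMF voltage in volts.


V_emf = Ke * omega = 0.15*326.9 = 49.0350

49.0350 V


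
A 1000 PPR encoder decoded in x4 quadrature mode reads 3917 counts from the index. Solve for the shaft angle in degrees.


angle = counts * 360 / (PPR*4) = 3917 * 360 / 4000 = 352.5300

352.5300 degrees


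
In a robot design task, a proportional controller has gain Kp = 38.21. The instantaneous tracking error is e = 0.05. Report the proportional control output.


u_P = Kp * e = 38.21 * 0.05 = 1.9105

1.9105


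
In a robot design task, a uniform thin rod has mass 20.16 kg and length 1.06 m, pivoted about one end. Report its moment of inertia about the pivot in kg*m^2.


I = (1/3)*m*L^2 = (1/3)*20.16*1.06^2 = 7.5506

7.5506 kg*m^2


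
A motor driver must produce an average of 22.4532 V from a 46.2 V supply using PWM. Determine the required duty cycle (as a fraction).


D = V_avg/V_supply = 22.4532/46.2 = 0.4860

0.4860


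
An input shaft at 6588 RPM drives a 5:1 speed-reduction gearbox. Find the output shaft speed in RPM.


omega_out = omega_in / N = 6588 / 5 = 1317.6000

1317.6000 RPM


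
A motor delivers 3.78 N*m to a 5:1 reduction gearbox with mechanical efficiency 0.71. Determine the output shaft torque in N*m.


tau_out = tau_in * N * eta = 3.78 * 5 * 0.71 = 13.4190

13.4190 N*m


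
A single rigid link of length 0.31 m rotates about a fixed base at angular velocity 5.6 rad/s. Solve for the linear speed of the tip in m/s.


v = L*omega = 0.31 * 5.6 = 1.7360

1.7360 m/s


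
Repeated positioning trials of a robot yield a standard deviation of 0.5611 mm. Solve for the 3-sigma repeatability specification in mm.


repeatability = 3*sigma = 3*0.5611 = 1.6833

1.6833 mm


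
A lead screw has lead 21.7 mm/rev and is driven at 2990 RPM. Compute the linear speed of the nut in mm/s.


v = lead * (RPM/60) = 21.7*2990/60 = 1081.3833

1081.3833 mm/s


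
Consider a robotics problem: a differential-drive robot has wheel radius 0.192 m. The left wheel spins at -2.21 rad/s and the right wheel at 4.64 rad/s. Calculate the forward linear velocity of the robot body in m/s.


v = r*(wR + wL)/2 = 0.192*(4.64 + -2.21)/2 = 0.2333

0.2333 m/s


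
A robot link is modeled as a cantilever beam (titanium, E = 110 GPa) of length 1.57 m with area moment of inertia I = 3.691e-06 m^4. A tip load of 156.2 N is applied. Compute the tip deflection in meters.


delta = F*L^3/(3*E*I) = 156.2*1.57^3/(3*1.100e+11*3.691e-06)
      = 604.4772866/1218030 = 4.9627e-04

4.9627e-04 m


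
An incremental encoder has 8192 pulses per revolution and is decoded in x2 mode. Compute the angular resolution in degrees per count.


resolution = 360 / (PPR * 2) = 360 / 16384 = 0.0220

0.0220 degrees


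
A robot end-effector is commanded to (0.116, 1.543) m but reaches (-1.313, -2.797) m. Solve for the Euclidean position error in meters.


dx = -1.313 - (0.116) = -1.4290, dy = -2.797 - (1.543) = -4.3400
err = sqrt(2.042041 + 18.835600) = 4.5692

4.5692 m


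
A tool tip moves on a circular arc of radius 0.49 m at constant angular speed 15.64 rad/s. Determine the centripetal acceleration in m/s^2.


a_c = omega^2 * r = 15.64^2 * 0.49 = 119.8587

119.8587 m/s^2


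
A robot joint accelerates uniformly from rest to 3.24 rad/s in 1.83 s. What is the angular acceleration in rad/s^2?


alpha = delta_omega / t = 3.24 / 1.83 = 1.7705

1.7705 rad/s^2


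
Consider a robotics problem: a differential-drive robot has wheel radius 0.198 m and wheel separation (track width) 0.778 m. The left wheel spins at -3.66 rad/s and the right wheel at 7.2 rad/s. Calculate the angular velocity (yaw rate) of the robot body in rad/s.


omega = r*(wR - wL)/L = 0.198*(7.2 - (-3.66))/0.778 = 2.7639

2.7639 rad/s


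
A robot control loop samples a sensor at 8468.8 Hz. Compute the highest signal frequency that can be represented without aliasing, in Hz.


f_max = f_s/2 = 8468.8/2 = 4234.4000

4234.4000 Hz


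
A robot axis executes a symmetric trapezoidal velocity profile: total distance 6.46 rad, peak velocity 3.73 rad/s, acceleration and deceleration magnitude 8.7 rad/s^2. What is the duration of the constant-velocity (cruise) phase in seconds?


t_acc = v/a = 0.428736 s, d_acc = v^2/(2a) = 0.799592 rad each
d_cruise = 6.46 - 2*0.799592 = 4.860816 rad
t_cruise = d_cruise/v = 4.860816/3.73 = 1.3032

1.3032 s


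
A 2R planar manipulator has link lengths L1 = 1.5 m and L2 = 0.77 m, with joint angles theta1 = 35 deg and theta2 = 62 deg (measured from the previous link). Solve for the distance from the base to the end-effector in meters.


x = L1*cos(th1) + L2*cos(th1+th2) = 1.134889
y = L1*sin(th1) + L2*sin(th1+th2) = 1.624625
d = sqrt(x^2 + y^2) = sqrt(1.287973 + 2.639406) = 1.9818

1.9818 m


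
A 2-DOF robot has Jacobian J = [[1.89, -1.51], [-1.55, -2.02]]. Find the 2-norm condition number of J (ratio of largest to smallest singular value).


JJ^T eigenvalues: trace(JJ^T) = 12.3351, det(JJ^T) = det(J)^2 = 37.92465889
s_max^2 = (12.3351 + sqrt(0.45605645))/2 = 6.50520976
s_min^2 = (12.3351 - sqrt(0.45605645))/2 = 5.82989024
kappa = s_max/s_min = sqrt(6.50520976/5.82989024) = 1.0563

1.0563


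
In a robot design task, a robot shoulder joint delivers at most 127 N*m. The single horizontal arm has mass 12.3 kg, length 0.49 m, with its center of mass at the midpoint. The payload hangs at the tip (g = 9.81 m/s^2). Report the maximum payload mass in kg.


tau_arm = m_arm*g*(L/2) = 12.3*9.81*0.49/2 = 29.5624 N*m
tau_payload = tau_max - tau_arm = 127 - 29.5624 = 97.4376
m_payload = tau_payload / (g*L) = 97.4376 / (9.81*0.49) = 20.2704

20.2704 kg


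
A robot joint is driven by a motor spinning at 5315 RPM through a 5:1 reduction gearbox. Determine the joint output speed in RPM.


omega_joint = omega_motor / N = 5315 / 5 = 1063.0000

1063.0000 RPM


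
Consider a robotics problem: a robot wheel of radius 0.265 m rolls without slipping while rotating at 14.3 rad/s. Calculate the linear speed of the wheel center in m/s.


v = omega * r = 14.3 * 0.265 = 3.7895

3.7895 m/s


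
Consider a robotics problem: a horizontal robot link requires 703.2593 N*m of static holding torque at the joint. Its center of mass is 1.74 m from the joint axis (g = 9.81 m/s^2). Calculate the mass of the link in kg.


m = tau / (g*L) = 703.2593 / (9.81 * 1.74) = 41.2000

41.2000 kg


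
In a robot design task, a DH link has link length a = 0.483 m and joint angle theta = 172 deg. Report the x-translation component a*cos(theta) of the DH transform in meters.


a*cos(theta) = 0.483*cos(172 deg) = -0.4783

-0.4783 m


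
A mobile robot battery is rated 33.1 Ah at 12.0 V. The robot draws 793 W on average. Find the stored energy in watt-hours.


E = capacity * V = 33.1*12.0 = 397.2000

397.2000 Wh


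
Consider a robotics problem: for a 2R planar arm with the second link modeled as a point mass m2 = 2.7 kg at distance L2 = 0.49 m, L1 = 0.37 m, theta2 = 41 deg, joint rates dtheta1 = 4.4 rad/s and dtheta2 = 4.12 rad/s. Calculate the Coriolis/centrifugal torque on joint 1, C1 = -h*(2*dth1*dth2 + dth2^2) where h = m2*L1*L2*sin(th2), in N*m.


h = m2*L1*L2*sin(th2) = 2.7*0.37*0.49*sin(41 deg) = 0.321147
C1 = -h*(2*4.4*4.12 + 4.12^2) = -0.321147*53.2304 = -17.0948

-17.0948 N*m


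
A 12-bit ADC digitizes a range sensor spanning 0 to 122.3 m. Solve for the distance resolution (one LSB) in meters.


res = range / 2^n = 122.3/2^12 = 122.3/4096 = 0.0299

0.0299 m


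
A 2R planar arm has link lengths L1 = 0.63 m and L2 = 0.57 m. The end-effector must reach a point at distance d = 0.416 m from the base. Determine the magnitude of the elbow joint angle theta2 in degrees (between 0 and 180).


cos(th2) = (d^2 - L1^2 - L2^2)/(2*L1*L2) = (0.416^2 - 0.63^2 - 0.57^2)/(2*0.63*0.57) = -0.76405458
th2 = acos(-0.76405458) = 139.8230 deg

139.8230 degrees


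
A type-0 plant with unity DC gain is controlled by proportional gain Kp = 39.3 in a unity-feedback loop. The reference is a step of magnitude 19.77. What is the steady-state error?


e_ss = R/(1 + Kp) = 19.77/(1 + 39.3) = 19.77/40.3000 = 0.4906

0.4906


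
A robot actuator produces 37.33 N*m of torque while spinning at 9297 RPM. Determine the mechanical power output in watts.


omega = 9297 * 2*pi/60 = 973.579563 rad/s
P = tau * omega = 37.33 * 973.579563 = 36343.7251

36343.7251 W


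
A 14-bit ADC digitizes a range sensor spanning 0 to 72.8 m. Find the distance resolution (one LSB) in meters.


res = range / 2^n = 72.8/2^14 = 72.8/16384 = 0.0044

0.0044 m


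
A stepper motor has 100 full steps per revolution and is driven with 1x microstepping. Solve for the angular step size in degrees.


step = 360/(100*1) = 360/100 = 3.6000

3.6000 degrees


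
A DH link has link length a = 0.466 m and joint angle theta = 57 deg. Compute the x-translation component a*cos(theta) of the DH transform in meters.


a*cos(theta) = 0.466*cos(57 deg) = 0.2538

0.2538 m


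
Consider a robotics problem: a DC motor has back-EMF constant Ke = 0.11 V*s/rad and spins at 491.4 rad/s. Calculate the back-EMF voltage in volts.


V_emf = Ke * omega = 0.11*491.4 = 54.0540

54.0540 V


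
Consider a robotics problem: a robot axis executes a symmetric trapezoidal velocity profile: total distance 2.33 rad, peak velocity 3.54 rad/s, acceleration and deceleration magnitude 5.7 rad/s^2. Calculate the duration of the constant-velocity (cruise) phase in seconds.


t_acc = v/a = 0.621053 s, d_acc = v^2/(2a) = 1.099263 rad each
d_cruise = 2.33 - 2*1.099263 = 0.131474 rad
t_cruise = d_cruise/v = 0.131474/3.54 = 0.0371

0.0371 s


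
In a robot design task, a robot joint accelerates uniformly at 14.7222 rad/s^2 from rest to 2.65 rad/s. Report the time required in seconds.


t = delta_omega / alpha = 2.65 / 14.7222 = 0.1800

0.1800 s


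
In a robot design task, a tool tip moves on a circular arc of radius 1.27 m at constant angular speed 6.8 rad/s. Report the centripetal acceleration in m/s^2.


a_c = omega^2 * r = 6.8^2 * 1.27 = 58.7248

58.7248 m/s^2


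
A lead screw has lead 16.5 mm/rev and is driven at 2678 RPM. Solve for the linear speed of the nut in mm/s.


v = lead * (RPM/60) = 16.5*2678/60 = 736.4500

736.4500 mm/s


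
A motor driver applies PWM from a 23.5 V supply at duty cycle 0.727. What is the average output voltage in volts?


V_avg = V_supply * D = 23.5*0.727 = 17.0845

17.0845 V


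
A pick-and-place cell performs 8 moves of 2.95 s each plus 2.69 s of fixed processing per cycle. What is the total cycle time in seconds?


T = 8*2.95 + 2.69 = 26.2900

26.2900 s


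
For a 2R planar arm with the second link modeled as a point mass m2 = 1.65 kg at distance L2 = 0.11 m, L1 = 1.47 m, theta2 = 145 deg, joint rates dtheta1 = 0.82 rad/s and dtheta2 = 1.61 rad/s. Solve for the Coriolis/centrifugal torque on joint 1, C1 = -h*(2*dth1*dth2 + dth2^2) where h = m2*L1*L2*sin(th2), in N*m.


h = m2*L1*L2*sin(th2) = 1.65*1.47*0.11*sin(145 deg) = 0.153033
C1 = -h*(2*0.82*1.61 + 1.61^2) = -0.153033*5.2325 = -0.8007

-0.8007 N*m


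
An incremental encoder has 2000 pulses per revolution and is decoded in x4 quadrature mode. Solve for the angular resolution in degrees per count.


resolution = 360 / (PPR * 4) = 360 / 8000 = 0.0450

0.0450 degrees


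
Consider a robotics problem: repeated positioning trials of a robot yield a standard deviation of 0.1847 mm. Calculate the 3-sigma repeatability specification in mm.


repeatability = 3*sigma = 3*0.1847 = 0.5541

0.5541 mm


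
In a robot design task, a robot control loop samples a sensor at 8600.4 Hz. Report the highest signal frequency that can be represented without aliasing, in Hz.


f_max = f_s/2 = 8600.4/2 = 4300.2000

4300.2000 Hz


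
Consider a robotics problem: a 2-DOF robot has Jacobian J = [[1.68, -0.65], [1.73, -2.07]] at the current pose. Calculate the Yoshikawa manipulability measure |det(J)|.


det(J) = 1.68*-2.07 - (-0.65)*(1.73) = -2.3531
|det(J)| = 2.3531

2.3531


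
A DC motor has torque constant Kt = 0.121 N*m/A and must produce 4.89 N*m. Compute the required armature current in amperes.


I = tau / Kt = 4.89/0.121 = 40.4132

40.4132 A


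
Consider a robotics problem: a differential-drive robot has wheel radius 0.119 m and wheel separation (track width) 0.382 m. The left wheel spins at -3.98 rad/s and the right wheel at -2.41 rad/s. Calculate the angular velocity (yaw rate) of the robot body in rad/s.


omega = r*(wR - wL)/L = 0.119*(-2.41 - (-3.98))/0.382 = 0.4891

0.4891 rad/s


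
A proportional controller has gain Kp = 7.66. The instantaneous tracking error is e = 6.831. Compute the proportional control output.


u_P = Kp * e = 7.66 * 6.831 = 52.3255

52.3255


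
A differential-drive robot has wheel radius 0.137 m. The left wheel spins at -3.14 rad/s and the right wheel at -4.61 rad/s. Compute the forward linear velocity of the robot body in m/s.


v = r*(wR + wL)/2 = 0.137*(-4.61 + -3.14)/2 = -0.5309

-0.5309 m/s


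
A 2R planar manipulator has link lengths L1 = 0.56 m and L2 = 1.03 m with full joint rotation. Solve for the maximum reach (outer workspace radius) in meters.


r_max = L1 + L2 = 0.56 + 1.03 = 1.5900

1.5900 m


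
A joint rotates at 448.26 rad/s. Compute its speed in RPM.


RPM = 448.26 * 60/(2*pi) = 4280.5677

4280.5677 RPM


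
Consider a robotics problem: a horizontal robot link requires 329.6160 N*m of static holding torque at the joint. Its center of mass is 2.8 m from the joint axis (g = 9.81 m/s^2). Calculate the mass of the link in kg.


m = tau / (g*L) = 329.6160 / (9.81 * 2.8) = 12.0000

12.0000 kg


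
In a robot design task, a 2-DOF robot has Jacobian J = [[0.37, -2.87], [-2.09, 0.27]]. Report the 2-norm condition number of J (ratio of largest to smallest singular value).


JJ^T eigenvalues: trace(JJ^T) = 12.8148, det(JJ^T) = det(J)^2 = 34.79112256
s_max^2 = (12.8148 + sqrt(25.05460880))/2 = 8.91012895
s_min^2 = (12.8148 - sqrt(25.05460880))/2 = 3.90467105
kappa = s_max/s_min = sqrt(8.91012895/3.90467105) = 1.5106

1.5106


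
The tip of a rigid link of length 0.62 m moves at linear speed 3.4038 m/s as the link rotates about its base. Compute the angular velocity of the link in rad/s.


omega = v / L = 3.4038 / 0.62 = 5.4900

5.4900 rad/s


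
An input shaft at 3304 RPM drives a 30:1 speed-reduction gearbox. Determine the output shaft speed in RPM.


omega_out = omega_in / N = 3304 / 30 = 110.1333

110.1333 RPM


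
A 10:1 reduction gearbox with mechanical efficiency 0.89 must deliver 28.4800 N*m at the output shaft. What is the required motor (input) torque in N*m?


tau_in = tau_out / (N * eta) = 28.4800 / (10 * 0.89) = 3.2000

3.2000 N*m


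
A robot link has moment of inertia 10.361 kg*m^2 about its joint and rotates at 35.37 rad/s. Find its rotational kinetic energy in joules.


KE = (1/2)*I*omega^2 = 0.5*10.361*35.37^2 = 6480.9967

6480.9967 J


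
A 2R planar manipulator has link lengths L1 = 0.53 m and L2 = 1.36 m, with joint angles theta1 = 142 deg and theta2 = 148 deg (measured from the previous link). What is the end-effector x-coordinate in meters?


x = L1*cos(th1) + L2*cos(th1+th2) = 0.53*cos(142 deg) + 1.36*cos(290 deg) = 0.0475

0.0475 m


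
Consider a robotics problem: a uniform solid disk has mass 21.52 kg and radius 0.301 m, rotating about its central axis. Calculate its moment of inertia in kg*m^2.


I = (1/2)*m*R^2 = 0.5*21.52*0.301^2 = 0.9749

0.9749 kg*m^2


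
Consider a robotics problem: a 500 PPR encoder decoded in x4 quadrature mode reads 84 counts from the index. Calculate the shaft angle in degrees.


angle = counts * 360 / (PPR*4) = 84 * 360 / 2000 = 15.1200

15.1200 degrees


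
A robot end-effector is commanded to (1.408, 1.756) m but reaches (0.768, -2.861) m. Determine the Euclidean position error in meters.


dx = 0.768 - (1.408) = -0.6400, dy = -2.861 - (1.756) = -4.6170
err = sqrt(0.409600 + 21.316689) = 4.6611

4.6611 m


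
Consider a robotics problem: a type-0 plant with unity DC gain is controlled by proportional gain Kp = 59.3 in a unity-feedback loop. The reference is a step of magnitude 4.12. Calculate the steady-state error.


e_ss = R/(1 + Kp) = 4.12/(1 + 59.3) = 4.12/60.3000 = 0.0683

0.0683


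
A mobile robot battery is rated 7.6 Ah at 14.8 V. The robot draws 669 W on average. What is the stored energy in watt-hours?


E = capacity * V = 7.6*14.8 = 112.4800

112.4800 Wh


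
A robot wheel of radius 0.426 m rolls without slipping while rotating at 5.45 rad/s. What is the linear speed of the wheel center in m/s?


v = omega * r = 5.45 * 0.426 = 2.3217

2.3217 m/s


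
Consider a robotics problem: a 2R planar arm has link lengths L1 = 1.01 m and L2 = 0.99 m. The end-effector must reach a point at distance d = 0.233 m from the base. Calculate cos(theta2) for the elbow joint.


cos(th2) = (d^2 - L1^2 - L2^2)/(2*L1*L2) = (0.233^2 - 1.01^2 - 0.99^2)/(2*1.01*0.99) = -0.9731

-0.9731


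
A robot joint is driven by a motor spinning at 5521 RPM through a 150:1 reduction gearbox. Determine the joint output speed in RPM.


omega_joint = omega_motor / N = 5521 / 150 = 36.8067

36.8067 RPM


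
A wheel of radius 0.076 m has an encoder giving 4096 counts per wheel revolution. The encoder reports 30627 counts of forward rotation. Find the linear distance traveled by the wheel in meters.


revs = 30627/4096 = 7.477295
d = revs * 2*pi*r = 7.477295 * 2*pi*0.076 = 3.5706

3.5706 m


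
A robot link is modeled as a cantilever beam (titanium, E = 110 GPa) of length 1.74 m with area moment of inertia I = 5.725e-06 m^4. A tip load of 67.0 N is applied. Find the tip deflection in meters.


delta = F*L^3/(3*E*I) = 67.0*1.74^3/(3*1.100e+11*5.725e-06)
      = 352.957608/1889250 = 1.8682e-04

1.8682e-04 m


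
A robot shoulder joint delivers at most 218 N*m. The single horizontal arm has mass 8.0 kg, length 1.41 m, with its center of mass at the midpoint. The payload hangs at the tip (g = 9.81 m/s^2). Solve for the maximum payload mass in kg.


tau_arm = m_arm*g*(L/2) = 8.0*9.81*1.41/2 = 55.3284 N*m
tau_payload = tau_max - tau_arm = 218 - 55.3284 = 162.6716
m_payload = tau_payload / (g*L) = 162.6716 / (9.81*1.41) = 11.7604

11.7604 kg


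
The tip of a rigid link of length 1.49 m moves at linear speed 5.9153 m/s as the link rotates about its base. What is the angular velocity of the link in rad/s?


omega = v / L = 5.9153 / 1.49 = 3.9700

3.9700 rad/s


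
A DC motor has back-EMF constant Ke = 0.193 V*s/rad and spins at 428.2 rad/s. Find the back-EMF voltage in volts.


V_emf = Ke * omega = 0.193*428.2 = 82.6426

82.6426 V


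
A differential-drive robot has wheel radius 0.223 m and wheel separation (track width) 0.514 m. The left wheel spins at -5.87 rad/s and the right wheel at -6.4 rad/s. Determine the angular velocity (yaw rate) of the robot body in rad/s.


omega = r*(wR - wL)/L = 0.223*(-6.4 - (-5.87))/0.514 = -0.2299

-0.2299 rad/s


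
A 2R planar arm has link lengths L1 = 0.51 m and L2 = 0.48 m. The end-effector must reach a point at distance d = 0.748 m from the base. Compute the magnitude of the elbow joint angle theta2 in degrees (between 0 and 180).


cos(th2) = (d^2 - L1^2 - L2^2)/(2*L1*L2) = (0.748^2 - 0.51^2 - 0.48^2)/(2*0.51*0.48) = 0.14093954
th2 = acos(0.14093954) = 81.8978 deg

81.8978 degrees


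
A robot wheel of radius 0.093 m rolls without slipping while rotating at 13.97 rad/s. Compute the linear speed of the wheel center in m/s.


v = omega * r = 13.97 * 0.093 = 1.2992

1.2992 m/s


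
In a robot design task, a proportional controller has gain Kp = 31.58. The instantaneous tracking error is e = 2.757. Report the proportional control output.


u_P = Kp * e = 31.58 * 2.757 = 87.0661

87.0661


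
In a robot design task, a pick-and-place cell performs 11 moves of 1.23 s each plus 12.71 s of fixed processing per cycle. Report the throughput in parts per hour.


T_cycle = 11*1.23 + 12.71 = 26.2400 s
rate = 3600/T = 137.1951

137.1951 parts/hour


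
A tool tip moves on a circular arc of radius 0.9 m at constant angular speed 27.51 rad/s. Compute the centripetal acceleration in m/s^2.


a_c = omega^2 * r = 27.51^2 * 0.9 = 681.1201

681.1201 m/s^2


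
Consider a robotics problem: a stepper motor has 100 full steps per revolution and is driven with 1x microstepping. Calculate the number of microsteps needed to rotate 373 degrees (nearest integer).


step_size = 360/(100*1) = 360/100 = 3.600000 deg
n = 373/(360/100) = 373*100/360 = 103.6111 -> 104

104 steps


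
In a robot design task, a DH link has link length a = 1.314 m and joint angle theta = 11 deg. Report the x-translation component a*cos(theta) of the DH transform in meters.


a*cos(theta) = 1.314*cos(11 deg) = 1.2899

1.2899 m


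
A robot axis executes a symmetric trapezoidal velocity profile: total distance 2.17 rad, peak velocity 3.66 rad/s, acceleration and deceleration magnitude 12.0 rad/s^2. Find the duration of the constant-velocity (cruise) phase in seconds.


t_acc = v/a = 0.305000 s, d_acc = v^2/(2a) = 0.558150 rad each
d_cruise = 2.17 - 2*0.558150 = 1.053700 rad
t_cruise = d_cruise/v = 1.053700/3.66 = 0.2879

0.2879 s


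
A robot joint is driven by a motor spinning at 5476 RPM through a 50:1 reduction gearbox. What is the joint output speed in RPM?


omega_joint = omega_motor / N = 5476 / 50 = 109.5200

109.5200 RPM


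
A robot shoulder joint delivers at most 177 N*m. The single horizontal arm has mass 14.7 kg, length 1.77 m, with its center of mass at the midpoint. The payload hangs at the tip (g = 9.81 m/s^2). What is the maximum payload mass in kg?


tau_arm = m_arm*g*(L/2) = 14.7*9.81*1.77/2 = 127.6232 N*m
tau_payload = tau_max - tau_arm = 177 - 127.6232 = 49.3768
m_payload = tau_payload / (g*L) = 49.3768 / (9.81*1.77) = 2.8437

2.8437 kg


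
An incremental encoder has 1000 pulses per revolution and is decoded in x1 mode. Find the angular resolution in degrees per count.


resolution = 360 / (PPR * 1) = 360 / 1000 = 0.3600

0.3600 degrees


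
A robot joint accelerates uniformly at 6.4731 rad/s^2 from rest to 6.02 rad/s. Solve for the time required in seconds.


t = delta_omega / alpha = 6.02 / 6.4731 = 0.9300

0.9300 s


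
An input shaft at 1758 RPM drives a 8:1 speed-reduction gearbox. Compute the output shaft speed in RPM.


omega_out = omega_in / N = 1758 / 8 = 219.7500

219.7500 RPM


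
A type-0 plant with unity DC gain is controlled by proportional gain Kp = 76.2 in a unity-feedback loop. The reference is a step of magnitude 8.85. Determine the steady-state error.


e_ss = R/(1 + Kp) = 8.85/(1 + 76.2) = 8.85/77.2000 = 0.1146

0.1146


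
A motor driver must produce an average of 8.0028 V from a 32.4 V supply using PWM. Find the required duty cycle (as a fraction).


D = V_avg/V_supply = 8.0028/32.4 = 0.2470

0.2470


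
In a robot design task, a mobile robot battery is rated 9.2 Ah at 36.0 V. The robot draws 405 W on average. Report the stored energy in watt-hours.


E = capacity * V = 9.2*36.0 = 331.2000

331.2000 Wh


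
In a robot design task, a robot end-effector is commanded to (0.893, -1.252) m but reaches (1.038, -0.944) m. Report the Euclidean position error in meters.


dx = 1.038 - (0.893) = 0.1450, dy = -0.944 - (-1.252) = 0.3080
err = sqrt(0.021025 + 0.094864) = 0.3404

0.3404 m


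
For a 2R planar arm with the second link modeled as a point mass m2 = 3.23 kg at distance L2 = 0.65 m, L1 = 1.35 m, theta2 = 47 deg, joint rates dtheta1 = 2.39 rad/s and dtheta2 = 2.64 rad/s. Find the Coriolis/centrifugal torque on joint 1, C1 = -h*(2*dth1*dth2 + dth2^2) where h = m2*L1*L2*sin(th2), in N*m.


h = m2*L1*L2*sin(th2) = 3.23*1.35*0.65*sin(47 deg) = 2.072894
C1 = -h*(2*2.39*2.64 + 2.64^2) = -2.072894*19.5888 = -40.6055

-40.6055 N*m


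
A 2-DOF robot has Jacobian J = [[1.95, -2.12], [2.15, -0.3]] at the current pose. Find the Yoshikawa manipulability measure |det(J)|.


det(J) = 1.95*-0.3 - (-2.12)*(2.15) = 3.9730
|det(J)| = 3.9730

3.9730


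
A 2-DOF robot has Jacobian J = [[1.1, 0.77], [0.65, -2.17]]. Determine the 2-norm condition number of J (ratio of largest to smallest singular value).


JJ^T eigenvalues: trace(JJ^T) = 6.9343, det(JJ^T) = det(J)^2 = 8.33765625
s_max^2 = (6.9343 + sqrt(14.73389149))/2 = 5.38638758
s_min^2 = (6.9343 - sqrt(14.73389149))/2 = 1.54791242
kappa = s_max/s_min = sqrt(5.38638758/1.54791242) = 1.8654

1.8654


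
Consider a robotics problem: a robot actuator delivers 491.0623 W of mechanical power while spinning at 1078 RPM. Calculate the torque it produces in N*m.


omega = 1078 * 2*pi/60 = 112.887896 rad/s
tau = P / omega = 491.0623 / 112.887896 = 4.3500

4.3500 N*m


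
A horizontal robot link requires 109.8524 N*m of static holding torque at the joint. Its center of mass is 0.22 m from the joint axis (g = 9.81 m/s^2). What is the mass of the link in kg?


m = tau / (g*L) = 109.8524 / (9.81 * 0.22) = 50.9000

50.9000 kg


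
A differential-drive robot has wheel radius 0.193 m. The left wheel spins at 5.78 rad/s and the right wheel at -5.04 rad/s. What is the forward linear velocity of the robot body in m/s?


v = r*(wR + wL)/2 = 0.193*(-5.04 + 5.78)/2 = 0.0714

0.0714 m/s


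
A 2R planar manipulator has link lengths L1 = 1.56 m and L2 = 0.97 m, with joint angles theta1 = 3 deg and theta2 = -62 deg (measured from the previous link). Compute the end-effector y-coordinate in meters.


y = L1*sin(th1) + L2*sin(th1+th2) = 1.56*sin(3 deg) + 0.97*sin(-59 deg) = -0.7498

-0.7498 m


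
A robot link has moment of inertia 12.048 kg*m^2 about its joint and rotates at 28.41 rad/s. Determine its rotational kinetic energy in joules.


KE = (1/2)*I*omega^2 = 0.5*12.048*28.41^2 = 4862.1397

4862.1397 J


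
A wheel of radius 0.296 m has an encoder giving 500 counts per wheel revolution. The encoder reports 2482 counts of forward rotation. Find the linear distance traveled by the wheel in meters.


revs = 2482/500 = 4.964000
d = revs * 2*pi*r = 4.964000 * 2*pi*0.296 = 9.2322

9.2322 m


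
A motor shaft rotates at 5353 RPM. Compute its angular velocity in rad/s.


omega = 5353 * 2*pi/60 = 560.5648

560.5648 rad/s


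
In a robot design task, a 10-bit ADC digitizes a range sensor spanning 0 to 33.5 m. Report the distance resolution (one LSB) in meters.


res = range / 2^n = 33.5/2^10 = 33.5/1024 = 0.0327

0.0327 m


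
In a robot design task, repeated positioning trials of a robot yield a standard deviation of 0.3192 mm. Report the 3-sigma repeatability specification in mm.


repeatability = 3*sigma = 3*0.3192 = 0.9576

0.9576 mm


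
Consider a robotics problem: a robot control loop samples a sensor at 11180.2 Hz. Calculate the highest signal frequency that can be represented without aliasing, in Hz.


f_max = f_s/2 = 11180.2/2 = 5590.1000

5590.1000 Hz


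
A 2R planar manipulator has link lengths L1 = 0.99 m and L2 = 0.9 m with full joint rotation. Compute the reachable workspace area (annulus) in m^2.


r_max = L1 + L2 = 1.8900, r_min = |L1 - L2| = 0.0900
A = pi*(r_max^2 - r_min^2) = pi*(3.5721 - 0.0081) = 11.1966

11.1966 m^2


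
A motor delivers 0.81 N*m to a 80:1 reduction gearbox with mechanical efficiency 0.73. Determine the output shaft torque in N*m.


tau_out = tau_in * N * eta = 0.81 * 80 * 0.73 = 47.3040

47.3040 N*m


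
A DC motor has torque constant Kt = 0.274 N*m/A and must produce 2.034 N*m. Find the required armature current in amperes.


I = tau / Kt = 2.034/0.274 = 7.4234

7.4234 A


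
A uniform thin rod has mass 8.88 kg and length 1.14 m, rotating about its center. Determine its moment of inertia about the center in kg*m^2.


I = (1/12)*m*L^2 = (1/12)*8.88*1.14^2 = 0.9617

0.9617 kg*m^2


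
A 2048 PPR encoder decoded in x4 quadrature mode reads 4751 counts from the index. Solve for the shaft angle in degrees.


angle = counts * 360 / (PPR*4) = 4751 * 360 / 8192 = 208.7842

208.7842 degrees


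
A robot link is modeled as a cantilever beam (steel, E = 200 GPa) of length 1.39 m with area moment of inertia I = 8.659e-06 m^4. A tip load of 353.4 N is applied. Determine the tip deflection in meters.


delta = F*L^3/(3*E*I) = 353.4*1.39^3/(3*2.000e+11*8.659e-06)
      = 949.0977546/5195400 = 1.8268e-04

1.8268e-04 m


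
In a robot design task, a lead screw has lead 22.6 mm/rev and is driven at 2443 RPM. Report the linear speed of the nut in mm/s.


v = lead * (RPM/60) = 22.6*2443/60 = 920.1967

920.1967 mm/s


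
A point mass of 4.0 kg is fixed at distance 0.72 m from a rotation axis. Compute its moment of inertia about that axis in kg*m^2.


I = m*r^2 = 4.0*0.72^2 = 2.0736

2.0736 kg*m^2


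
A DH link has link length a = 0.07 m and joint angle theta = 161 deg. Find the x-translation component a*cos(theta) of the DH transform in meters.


a*cos(theta) = 0.07*cos(161 deg) = -0.0662

-0.0662 m


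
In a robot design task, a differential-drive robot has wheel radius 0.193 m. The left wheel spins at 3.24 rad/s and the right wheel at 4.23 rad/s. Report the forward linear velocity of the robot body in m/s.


v = r*(wR + wL)/2 = 0.193*(4.23 + 3.24)/2 = 0.7209

0.7209 m/s


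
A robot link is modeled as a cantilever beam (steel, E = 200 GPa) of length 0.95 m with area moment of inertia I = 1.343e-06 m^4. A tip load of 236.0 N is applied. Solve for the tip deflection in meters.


delta = F*L^3/(3*E*I) = 236.0*0.95^3/(3*2.000e+11*1.343e-06)
      = 202.3405/805800 = 2.5111e-04

2.5111e-04 m


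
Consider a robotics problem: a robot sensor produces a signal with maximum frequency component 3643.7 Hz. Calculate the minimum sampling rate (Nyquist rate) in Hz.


f_s,min = 2*f_max = 2*3643.7 = 7287.4000

7287.4000 Hz


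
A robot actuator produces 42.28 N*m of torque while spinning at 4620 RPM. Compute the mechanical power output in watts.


omega = 4620 * 2*pi/60 = 483.805269 rad/s
P = tau * omega = 42.28 * 483.805269 = 20455.2868

20455.2868 W


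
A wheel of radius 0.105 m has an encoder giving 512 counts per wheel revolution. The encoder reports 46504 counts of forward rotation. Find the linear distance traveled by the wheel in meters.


revs = 46504/512 = 90.828125
d = revs * 2*pi*r = 90.828125 * 2*pi*0.105 = 59.9224

59.9224 m


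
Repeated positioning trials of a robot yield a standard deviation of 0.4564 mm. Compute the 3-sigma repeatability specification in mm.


repeatability = 3*sigma = 3*0.4564 = 1.3692

1.3692 mm


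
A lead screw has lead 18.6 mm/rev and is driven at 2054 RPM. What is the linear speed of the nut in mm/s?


v = lead * (RPM/60) = 18.6*2054/60 = 636.7400

636.7400 mm/s


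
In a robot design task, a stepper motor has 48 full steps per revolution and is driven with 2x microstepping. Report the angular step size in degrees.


step = 360/(48*2) = 360/96 = 3.7500

3.7500 degrees


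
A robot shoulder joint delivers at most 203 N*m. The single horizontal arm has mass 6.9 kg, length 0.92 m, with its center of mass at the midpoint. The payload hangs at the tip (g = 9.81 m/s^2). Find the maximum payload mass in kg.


tau_arm = m_arm*g*(L/2) = 6.9*9.81*0.92/2 = 31.1369 N*m
tau_payload = tau_max - tau_arm = 203 - 31.1369 = 171.8631
m_payload = tau_payload / (g*L) = 171.8631 / (9.81*0.92) = 19.0426

19.0426 kg


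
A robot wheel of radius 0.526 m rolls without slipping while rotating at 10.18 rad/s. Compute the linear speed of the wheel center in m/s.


v = omega * r = 10.18 * 0.526 = 5.3547

5.3547 m/s


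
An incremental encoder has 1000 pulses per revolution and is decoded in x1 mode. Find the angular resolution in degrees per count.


resolution = 360 / (PPR * 1) = 360 / 1000 = 0.3600

0.3600 degrees


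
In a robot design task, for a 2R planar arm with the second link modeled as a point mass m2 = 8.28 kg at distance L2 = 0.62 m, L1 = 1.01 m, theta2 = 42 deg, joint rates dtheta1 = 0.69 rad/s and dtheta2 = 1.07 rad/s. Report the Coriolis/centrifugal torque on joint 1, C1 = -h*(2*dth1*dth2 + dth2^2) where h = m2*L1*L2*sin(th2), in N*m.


h = m2*L1*L2*sin(th2) = 8.28*1.01*0.62*sin(42 deg) = 3.469399
C1 = -h*(2*0.69*1.07 + 1.07^2) = -3.469399*2.6215 = -9.0950

-9.0950 N*m


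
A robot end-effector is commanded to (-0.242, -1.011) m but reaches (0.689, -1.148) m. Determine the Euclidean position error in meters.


dx = 0.689 - (-0.242) = 0.9310, dy = -1.148 - (-1.011) = -0.1370
err = sqrt(0.866761 + 0.018769) = 0.9410

0.9410 m


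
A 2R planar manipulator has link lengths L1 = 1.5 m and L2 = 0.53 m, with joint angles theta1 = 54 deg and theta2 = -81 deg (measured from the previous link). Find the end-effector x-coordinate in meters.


x = L1*cos(th1) + L2*cos(th1+th2) = 1.5*cos(54 deg) + 0.53*cos(-27 deg) = 1.3539

1.3539 m


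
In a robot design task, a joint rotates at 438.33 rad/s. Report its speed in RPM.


RPM = 438.33 * 60/(2*pi) = 4185.7432

4185.7432 RPM


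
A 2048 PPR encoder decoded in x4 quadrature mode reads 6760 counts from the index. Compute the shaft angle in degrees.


angle = counts * 360 / (PPR*4) = 6760 * 360 / 8192 = 297.0703

297.0703 degrees


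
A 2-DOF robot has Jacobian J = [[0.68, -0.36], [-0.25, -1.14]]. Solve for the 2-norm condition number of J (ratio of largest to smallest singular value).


JJ^T eigenvalues: trace(JJ^T) = 1.9541, det(JJ^T) = det(J)^2 = 0.74857104
s_max^2 = (1.9541 + sqrt(0.82422265))/2 = 1.43098354
s_min^2 = (1.9541 - sqrt(0.82422265))/2 = 0.52311646
kappa = s_max/s_min = sqrt(1.43098354/0.52311646) = 1.6539

1.6539
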